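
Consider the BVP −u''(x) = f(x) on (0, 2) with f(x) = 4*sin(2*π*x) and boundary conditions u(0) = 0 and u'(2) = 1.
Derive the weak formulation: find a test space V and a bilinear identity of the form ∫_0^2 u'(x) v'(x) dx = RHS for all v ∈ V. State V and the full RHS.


V = {v ∈ H^1(0, 2) : v(0) = 0} (test functions vanish at x = 0 where u is specified); weak form: ∫_0^2 u'v' dx = ∫_0^2 (4*sin(2*π*x)) v dx + v(2) for all v ∈ V.

Multiply both sides by a test function v and integrate from 0 to 2:
  ∫_0^2 −u''(x) v(x) dx = ∫_0^2 f(x) v(x) dx.
Integrate the LHS by parts once:
  ∫_0^2 −u'' v dx = −[u'(x) v(x)]_0^2 + ∫_0^2 u'(x) v'(x) dx.
Thus ∫_0^2 u'(x) v'(x) dx = ∫_0^2 f(x) v(x) dx + [u'(x) v(x)]_0^2.
Choose V so that boundary terms are either known or forced to vanish.
Mixed BC: u(0) = 0 (Dirichlet) and u'(2) = 1 (Neumann). Define V = {v ∈ H^1(0, 2) : v(0) = 0}. Then [u' v]_0^2 = u'(2)·v(2) − u'(0)·0 = v(2).
Weak formulation: find u (satisfying any essential BC) such that ∫_0^2 u'(x) v'(x) dx = ∫_0^2 f v dx + v(2) for all v ∈ V (Dirichlet at 0 absorbed into V; Neumann datum at x = 2 contributes the boundary term).
Substituting f(x) = 4*sin(2*π*x), the right-hand side is ∫_0^2 (4*sin(2*π*x)) v dx + v(2).


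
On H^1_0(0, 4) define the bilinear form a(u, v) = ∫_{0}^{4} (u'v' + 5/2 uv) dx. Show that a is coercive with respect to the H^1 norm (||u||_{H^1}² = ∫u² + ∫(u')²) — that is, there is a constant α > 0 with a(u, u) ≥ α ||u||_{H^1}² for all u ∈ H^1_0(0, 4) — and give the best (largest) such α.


α = 1

Coercivity of a(·,·) on H^1_0(0, 4) means a(u, u) ≥ α ||u||_{H^1}² for every u ∈ H^1_0.
The interval has length L = 4, and Poincaré/coercivity depend only on L. Here a(u, u) = ∫(u')² + (5/2)·∫u².
Here c = 5/2 ≥ 1, so a(u,u) = ∫(u')² + c∫u² ≥ ∫(u')² + ∫u² = ||u||_{H^1}², i.e. α = 1 works. No larger α is possible: a(u,u) ≥ α||u||_{H^1}² means (1−α)∫(u')² ≥ (α−c)∫u², and for the modes u_n = sin(nπ(x−x₀)/L) (x₀ the left endpoint) one has ∫u_n²/∫(u_n')² = (L/(nπ))² → 0, so a(u_n,u_n)/||u_n||_{H^1}² → 1. Hence the optimal constant is α = 1.
Therefore α = 1.


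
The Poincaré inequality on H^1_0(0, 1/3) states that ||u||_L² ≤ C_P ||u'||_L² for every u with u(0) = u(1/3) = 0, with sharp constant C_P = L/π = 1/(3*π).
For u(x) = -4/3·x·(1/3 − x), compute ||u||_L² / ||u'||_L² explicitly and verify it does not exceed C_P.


||u||_L² / ||u'||_L² = sqrt(10)/30 < C_P = 1/(3*π).

u(x) = -4/3·x·(1/3 − x), so u'(x) = 8*x/3 - 4/9.
u(x) = -4/3·x·(1/3 − x) vanishes at x = 0 and x = 1/3, so u ∈ H^1_0(0, 1/3). Differentiate via the product rule and integrate the resulting polynomials term by term.
  ∫_0^1/3 u² dx = ∫_0^1/3 (16*x^4/9 - 32*x^3/27 + 16*x^2/81) dx. Term by term:
    ∫_0^1/3 16*x^4/9 dx = 16/10935;  ∫_0^1/3 -32*x^3/27 dx = -8/2187;  ∫_0^1/3 16*x^2/81 dx = 16/6561.
  Sum: 16/10935 − 8/2187 + 16/6561 = 8/32805.
  ∫_0^1/3 (u')² dx = ∫_0^1/3 (64*x^2/9 - 64*x/27 + 16/81) dx. Term by term:
    ∫_0^1/3 64*x^2/9 dx = 64/729;  ∫_0^1/3 -64*x/27 dx = -32/243;  ∫_0^1/3 16/81 dx = 16/243.
  Sum: 64/729 − 32/243 + 16/243 = 16/729.
∫_0^1/3 u² dx = 8/32805, so ||u||_L² = 2*sqrt(10)/405.
∫_0^1/3 (u')² dx = 16/729, so ||u'||_L² = 4/27.
Ratio ||u||_L² / ||u'||_L² = sqrt(10)/30.
Sharp Poincaré constant on H^1_0(0, 1/3) is C_P = L/π = 1/(3*π), achieved by sin(3*π·x).
A polynomial bump cannot attain the sharp Poincaré constant (only the first sine eigenfunction does), so the ratio is strictly less than C_P, consistent with ||u||_L² ≤ C_P ||u'||_L².


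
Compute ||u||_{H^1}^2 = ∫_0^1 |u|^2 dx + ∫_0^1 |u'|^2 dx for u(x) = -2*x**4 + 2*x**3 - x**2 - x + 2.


||u||_{H^1}^2 = 4387/630

The H^1 norm (squared) on an interval (0, L) is
  ||u||_{H^1}^2 = ∫_0^L u(x)^2 dx + ∫_0^L u'(x)^2 dx.
Compute u'(x) = -8*x**3 + 6*x**2 - 2*x - 1.
Then u(x)^2 = 4*x**8 - 8*x**7 + 8*x**6 - 11*x**4 + 10*x**3 - 3*x**2 - 4*x + 4 and u'(x)^2 = 64*x**6 - 96*x**5 + 68*x**4 - 8*x**3 - 8*x**2 + 4*x + 1.
Integrate each monomial from 0 to 1 using ∫_0^1 c·x^n dx = c·1^(n+1)/(n+1):
  ∫_0^1 u(x)^2 dx = ∫_0^1 (4*x^8 - 8*x^7 + 8*x^6 - 11*x^4 + 10*x^3 - 3*x^2 - 4*x + 4) dx. Term by term:
    ∫_0^1 4*x^8 dx = 4/9;  ∫_0^1 -8*x^7 dx = -1;  ∫_0^1 8*x^6 dx = 8/7;
    ∫_0^1 -11*x^4 dx = -11/5;  ∫_0^1 10*x^3 dx = 5/2;  ∫_0^1 -3*x^2 dx = -1;
    ∫_0^1 -4*x dx = -2;  ∫_0^1 4 dx = 4.
  Sum: 4/9 − 1 + 8/7 − 11/5 + 5/2 − 1 − 2 + 4 = 1189/630.
  ∫_0^1 u'(x)^2 dx = ∫_0^1 (64*x^6 - 96*x^5 + 68*x^4 - 8*x^3 - 8*x^2 + 4*x + 1) dx. Term by term:
    ∫_0^1 64*x^6 dx = 64/7;  ∫_0^1 -96*x^5 dx = -16;  ∫_0^1 68*x^4 dx = 68/5;
    ∫_0^1 -8*x^3 dx = -2;  ∫_0^1 -8*x^2 dx = -8/3;  ∫_0^1 4*x dx = 2;
    ∫_0^1 1 dx = 1.
  Sum: 64/7 − 16 + 68/5 − 2 − 8/3 + 2 + 1 = 533/105.
Adding: ||u||_{H^1}^2 = 1189/630 + 533/105 = 4387/630.


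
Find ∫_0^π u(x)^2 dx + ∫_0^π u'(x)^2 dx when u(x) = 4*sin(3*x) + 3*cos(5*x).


||u||_{H^1(0,π)}^2 = 197*π

u'(x) = -15*sin(5*x) + 12*cos(3*x).
Expand u² and (u')² and integrate term by term on (0, π), using: for integers n ≥ 1, ∫_0^π sin²(nx) dx = ∫_0^π cos²(nx) dx = π/2; for n ≠ n', ∫_0^π sin(nx)sin(n'x) dx = ∫_0^π cos(nx)cos(n'x) dx = 0; and by product-to-sum, ∫_0^π sin(nx)cos(n'x) dx = ½∫_0^π [sin((n+n')x) + sin((n−n')x)] dx, which is 0 when n+n' is even and 2n/(n²−n'²) when n+n' is odd (it need not vanish on (0, π)).
  u² squared terms: (3)²·∫cos(5x)² dx = 9·π/2 = 9*π/2;  (4)²·∫sin(3x)² dx = 16·π/2 = 8*π.
  u² cross terms: 2·(3)·(4)·∫cos(5x)·sin(3x) dx = 24·(0) = 0.
  So ∫_0^π u² dx = 9*π/2 + 8*π + 0 = 25*π/2.
  (u')² squared terms: (-15)²·∫sin(5x)² dx = 225·π/2 = 225*π/2;  (12)²·∫cos(3x)² dx = 144·π/2 = 72*π.
  (u')² cross terms: 2·(-15)·(12)·∫sin(5x)·cos(3x) dx = -360·(0) = 0.
  So ∫_0^π (u')² dx = 225*π/2 + 72*π + 0 = 369*π/2.
||u||_{H^1}^2 = (25*π/2) + (369*π/2) = 197*π.


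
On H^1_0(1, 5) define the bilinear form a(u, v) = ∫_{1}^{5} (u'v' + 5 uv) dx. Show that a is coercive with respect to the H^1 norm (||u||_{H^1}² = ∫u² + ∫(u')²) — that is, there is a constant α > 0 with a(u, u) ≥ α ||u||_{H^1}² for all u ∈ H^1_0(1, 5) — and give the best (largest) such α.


α = 1

Coercivity of a(·,·) on H^1_0(1, 5) means a(u, u) ≥ α ||u||_{H^1}² for every u ∈ H^1_0.
The interval has length L = 4, and Poincaré/coercivity depend only on L. Here a(u, u) = ∫(u')² + (5)·∫u².
Here c = 5 ≥ 1, so a(u,u) = ∫(u')² + c∫u² ≥ ∫(u')² + ∫u² = ||u||_{H^1}², i.e. α = 1 works. No larger α is possible: a(u,u) ≥ α||u||_{H^1}² means (1−α)∫(u')² ≥ (α−c)∫u², and for the modes u_n = sin(nπ(x−x₀)/L) (x₀ the left endpoint) one has ∫u_n²/∫(u_n')² = (L/(nπ))² → 0, so a(u_n,u_n)/||u_n||_{H^1}² → 1. Hence the optimal constant is α = 1.
Therefore α = 1.


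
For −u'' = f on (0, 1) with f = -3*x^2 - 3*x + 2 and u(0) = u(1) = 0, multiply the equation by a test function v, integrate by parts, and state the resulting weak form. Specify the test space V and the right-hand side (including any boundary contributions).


V = H^1_0(0, 1) (so v(0) = v(1) = 0); weak form: ∫_0^1 u'v' dx = ∫_0^1 (-3*x^2 - 3*x + 2) v dx for all v ∈ V.

Multiply both sides by a test function v and integrate from 0 to 1:
  ∫_0^1 −u''(x) v(x) dx = ∫_0^1 f(x) v(x) dx.
Integrate the LHS by parts once:
  ∫_0^1 −u'' v dx = −[u'(x) v(x)]_0^1 + ∫_0^1 u'(x) v'(x) dx.
Thus ∫_0^1 u'(x) v'(x) dx = ∫_0^1 f(x) v(x) dx + [u'(x) v(x)]_0^1.
Choose V so that boundary terms are either known or forced to vanish.
u is Dirichlet: u(0) = u(1) = 0. Let V = H^1_0(0, 1); then v(0) = v(1) = 0, and [u' v]_0^1 = 0.
Weak formulation: find u (satisfying any essential BC) such that ∫_0^1 u'(x) v'(x) dx = ∫_0^1 f v dx for all v ∈ V.
Substituting f(x) = -3*x^2 - 3*x + 2, the right-hand side is ∫_0^1 (-3*x^2 - 3*x + 2) v dx.


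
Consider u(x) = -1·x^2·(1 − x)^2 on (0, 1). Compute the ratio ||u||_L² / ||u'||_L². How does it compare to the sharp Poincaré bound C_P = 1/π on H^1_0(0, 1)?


||u||_L² / ||u'||_L² = sqrt(3)/6 < C_P = 1/π.

u(x) = -1·x^2·(1 − x)^2, so u'(x) = 2*x*(x*(1 - x) - (x - 1)^2).
u(x) = -1·x^2·(1 − x)^2 vanishes at x = 0 and x = 1, so u ∈ H^1_0(0, 1). Differentiate via the product rule and integrate the resulting polynomials term by term.
  ∫_0^1 u² dx = ∫_0^1 (x^8 - 4*x^7 + 6*x^6 - 4*x^5 + x^4) dx. Term by term:
    ∫_0^1 x^8 dx = 1/9;  ∫_0^1 -4*x^7 dx = -1/2;  ∫_0^1 6*x^6 dx = 6/7;
    ∫_0^1 -4*x^5 dx = -2/3;  ∫_0^1 x^4 dx = 1/5.
  Sum: 1/9 − 1/2 + 6/7 − 2/3 + 1/5 = 1/630.
  ∫_0^1 (u')² dx = ∫_0^1 (16*x^6 - 48*x^5 + 52*x^4 - 24*x^3 + 4*x^2) dx. Term by term:
    ∫_0^1 16*x^6 dx = 16/7;  ∫_0^1 -48*x^5 dx = -8;  ∫_0^1 52*x^4 dx = 52/5;
    ∫_0^1 -24*x^3 dx = -6;  ∫_0^1 4*x^2 dx = 4/3.
  Sum: 16/7 − 8 + 52/5 − 6 + 4/3 = 2/105.
∫_0^1 u² dx = 1/630, so ||u||_L² = sqrt(70)/210.
∫_0^1 (u')² dx = 2/105, so ||u'||_L² = sqrt(210)/105.
Ratio ||u||_L² / ||u'||_L² = sqrt(3)/6.
Sharp Poincaré constant on H^1_0(0, 1) is C_P = L/π = 1/π, achieved by sin(π·x).
A polynomial bump cannot attain the sharp Poincaré constant (only the first sine eigenfunction does), so the ratio is strictly less than C_P, consistent with ||u||_L² ≤ C_P ||u'||_L².


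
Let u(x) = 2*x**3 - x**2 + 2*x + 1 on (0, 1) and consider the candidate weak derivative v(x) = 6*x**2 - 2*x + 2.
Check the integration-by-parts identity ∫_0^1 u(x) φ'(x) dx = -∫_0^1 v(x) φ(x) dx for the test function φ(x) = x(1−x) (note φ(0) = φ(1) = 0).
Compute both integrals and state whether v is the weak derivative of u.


LHS = -7/15, RHS = -7/15. Yes, v = u' weakly.

u(x) = 2*x**3 - x**2 + 2*x + 1, classical derivative u'(x) = 6*x**2 - 2*x + 2.
φ(x) = x(1−x), so φ'(x) = 1 - 2*x.
Note φ(0) = φ(1) = 0, so the boundary term u·φ vanishes.
LHS = ∫_0^1 u(x) φ'(x) dx = ∫_0^1 (-4*x^4 + 4*x^3 - 5*x^2 + 1) dx. Term by term:
  ∫_0^1 -4*x^4 dx = -4/5;  ∫_0^1 4*x^3 dx = 1;  ∫_0^1 -5*x^2 dx = -5/3;
  ∫_0^1 1 dx = 1.
Sum: -4/5 + 1 − 5/3 + 1 = -7/15.
So LHS = -7/15.
∫_0^1 v(x) φ(x) dx = ∫_0^1 (-6*x^4 + 8*x^3 - 4*x^2 + 2*x) dx. Term by term:
  ∫_0^1 -6*x^4 dx = -6/5;  ∫_0^1 8*x^3 dx = 2;  ∫_0^1 -4*x^2 dx = -4/3;
  ∫_0^1 2*x dx = 1.
Sum: -6/5 + 2 − 4/3 + 1 = 7/15.
So RHS = -∫_0^1 v(x) φ(x) dx = -7/15.
LHS = RHS, so the identity holds for this test φ.
Moreover u is smooth here and v(x) = u'(x) = 6*x**2 - 2*x + 2 pointwise, so the identity holds for every test function. Hence v is the weak derivative of u.


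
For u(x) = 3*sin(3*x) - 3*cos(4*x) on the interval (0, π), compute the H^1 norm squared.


||u||_{H^1(0,π)}^2 = 1836/7 + 243*π/2

u'(x) = 12*sin(4*x) + 9*cos(3*x).
Expand u² and (u')² and integrate term by term on (0, π), using: for integers n ≥ 1, ∫_0^π sin²(nx) dx = ∫_0^π cos²(nx) dx = π/2; for n ≠ n', ∫_0^π sin(nx)sin(n'x) dx = ∫_0^π cos(nx)cos(n'x) dx = 0; and by product-to-sum, ∫_0^π sin(nx)cos(n'x) dx = ½∫_0^π [sin((n+n')x) + sin((n−n')x)] dx, which is 0 when n+n' is even and 2n/(n²−n'²) when n+n' is odd (it need not vanish on (0, π)).
  u² squared terms: (-3)²·∫cos(4x)² dx = 9·π/2 = 9*π/2;  (3)²·∫sin(3x)² dx = 9·π/2 = 9*π/2.
  u² cross terms: 2·(-3)·(3)·∫cos(4x)·sin(3x) dx = -18·(-6/7) = 108/7.
  So ∫_0^π u² dx = 9*π/2 + 9*π/2 + 108/7 = 108/7 + 9*π.
  (u')² squared terms: (9)²·∫cos(3x)² dx = 81·π/2 = 81*π/2;  (12)²·∫sin(4x)² dx = 144·π/2 = 72*π.
  (u')² cross terms: 2·(9)·(12)·∫cos(3x)·sin(4x) dx = 216·(8/7) = 1728/7.
  So ∫_0^π (u')² dx = 81*π/2 + 72*π + 1728/7 = 1728/7 + 225*π/2.
||u||_{H^1}^2 = (108/7 + 9*π) + (1728/7 + 225*π/2) = 1836/7 + 243*π/2.


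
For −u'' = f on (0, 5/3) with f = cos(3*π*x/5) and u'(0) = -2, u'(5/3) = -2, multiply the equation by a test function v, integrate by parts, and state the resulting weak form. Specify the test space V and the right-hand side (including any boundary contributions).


V = H^1(0, 5/3) (v unrestricted at boundary; u is determined up to an additive constant); weak form: ∫_0^5/3 u'v' dx = ∫_0^5/3 (cos(3*π*x/5)) v dx − 2·v(5/3) + 2·v(0) for all v ∈ V.

Multiply both sides by a test function v and integrate from 0 to 5/3:
  ∫_0^5/3 −u''(x) v(x) dx = ∫_0^5/3 f(x) v(x) dx.
Integrate the LHS by parts once:
  ∫_0^5/3 −u'' v dx = −[u'(x) v(x)]_0^5/3 + ∫_0^5/3 u'(x) v'(x) dx.
Thus ∫_0^5/3 u'(x) v'(x) dx = ∫_0^5/3 f(x) v(x) dx + [u'(x) v(x)]_0^5/3.
Choose V so that boundary terms are either known or forced to vanish.
u has inhomogeneous Neumann u'(0) = -2, u'(5/3) = -2. [u' v]_0^5/3 = (-2)·v(5/3) − (-2)·v(0) = − 2·v(5/3) + 2·v(0). Take V = H^1(0, 5/3); boundary term becomes part of RHS.
Weak formulation: find u (satisfying any essential BC) such that ∫_0^5/3 u'(x) v'(x) dx = ∫_0^5/3 f v dx − 2·v(5/3) + 2·v(0) for all v ∈ V (Neumann data are natural BCs: they enter the RHS as boundary terms).
Substituting f(x) = cos(3*π*x/5), the right-hand side is ∫_0^5/3 (cos(3*π*x/5)) v dx − 2·v(5/3) + 2·v(0).
Compatibility check (pure Neumann): taking v ≡ 1 ∈ V gives 0 = ∫_0^5/3 f dx + (-2) − (-2), i.e. ∫_0^5/3 f dx must equal u'(0) − u'(5/3) = 0. Indeed ∫_0^5/3 (cos(3*π*x/5)) dx = 0, so the data are compatible. The solution is then unique only up to an additive constant (fix it e.g. by requiring ∫_0^5/3 u dx = 0).


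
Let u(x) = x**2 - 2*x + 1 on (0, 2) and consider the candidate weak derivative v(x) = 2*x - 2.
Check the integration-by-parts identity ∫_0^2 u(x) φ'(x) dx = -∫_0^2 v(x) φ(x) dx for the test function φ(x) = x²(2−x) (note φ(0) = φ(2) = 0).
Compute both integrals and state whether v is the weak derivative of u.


LHS = -8/15, RHS = -8/15. Yes, v = u' weakly.

u(x) = x**2 - 2*x + 1, classical derivative u'(x) = 2*x - 2.
φ(x) = x²(2−x), so φ'(x) = x*(4 - 3*x).
Note φ(0) = φ(2) = 0, so the boundary term u·φ vanishes.
LHS = ∫_0^2 u(x) φ'(x) dx = ∫_0^2 (-3*x^4 + 10*x^3 - 11*x^2 + 4*x) dx. Term by term:
  ∫_0^2 -3*x^4 dx = -96/5;  ∫_0^2 10*x^3 dx = 40;  ∫_0^2 -11*x^2 dx = -88/3;
  ∫_0^2 4*x dx = 8.
Sum: -96/5 + 40 − 88/3 + 8 = -8/15.
So LHS = -8/15.
∫_0^2 v(x) φ(x) dx = ∫_0^2 (-2*x^4 + 6*x^3 - 4*x^2) dx. Term by term:
  ∫_0^2 -2*x^4 dx = -64/5;  ∫_0^2 6*x^3 dx = 24;  ∫_0^2 -4*x^2 dx = -32/3.
Sum: -64/5 + 24 − 32/3 = 8/15.
So RHS = -∫_0^2 v(x) φ(x) dx = -8/15.
LHS = RHS, so the identity holds for this test φ.
Moreover u is smooth here and v(x) = u'(x) = 2*x - 2 pointwise, so the identity holds for every test function. Hence v is the weak derivative of u.


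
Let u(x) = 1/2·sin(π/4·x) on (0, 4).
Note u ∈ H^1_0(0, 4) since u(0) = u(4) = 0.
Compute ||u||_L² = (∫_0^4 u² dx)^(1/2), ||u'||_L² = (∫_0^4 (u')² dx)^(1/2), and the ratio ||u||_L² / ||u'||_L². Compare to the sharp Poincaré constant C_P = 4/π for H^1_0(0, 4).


||u||_L² / ||u'||_L² = 4/π = C_P.

u(x) = 1/2·sin(π/4·x), so u'(x) = π*cos(π*x/4)/8.
Writing u(x) = A·sin(kπx/L) with A = 1/2 and k = 1, use ∫_0^L sin²(kπx/L) dx = L/2 and ∫_0^L cos²(kπx/L) dx = L/2.
u² = 1/4·sin²(π/4·x) and (u')² = π^2/64·cos²(π/4·x), and each of sin², cos² integrates to L/2 = 2 over (0, 4).
∫_0^4 u² dx = 1/2, so ||u||_L² = sqrt(2)/2.
∫_0^4 (u')² dx = π^2/32, so ||u'||_L² = sqrt(2)*π/8.
Ratio ||u||_L² / ||u'||_L² = 4/π.
Sharp Poincaré constant on H^1_0(0, 4) is C_P = L/π = 4/π, achieved by sin(π/4·x).
This is the k = 1 eigenfunction (up to amplitude), so the ratio equals the sharp Poincaré constant exactly.


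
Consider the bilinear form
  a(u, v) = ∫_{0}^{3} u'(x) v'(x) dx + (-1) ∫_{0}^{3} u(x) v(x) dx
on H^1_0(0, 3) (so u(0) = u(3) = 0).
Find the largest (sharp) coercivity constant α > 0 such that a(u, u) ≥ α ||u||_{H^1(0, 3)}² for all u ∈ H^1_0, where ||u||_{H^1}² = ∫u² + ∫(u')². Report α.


α = (-9 + π^2)/(9 + π^2)

Coercivity of a(·,·) on H^1_0(0, 3) means a(u, u) ≥ α ||u||_{H^1}² for every u ∈ H^1_0.
The interval has length L = 3, and Poincaré/coercivity depend only on L. Here a(u, u) = ∫(u')² + (-1)·∫u².
Here c = -1 < 0 with |c| < (π/L)² = π^2/9, so coercivity still holds. The condition a(u,u) ≥ α||u||_{H^1}² reads (1−α)∫(u')² ≥ (α−c)∫u². Any admissible α is ≤ 1 (rapidly oscillating u have ∫u²/∫(u')² → 0), and α = 1 would force 0 ≥ (1−c)∫u², impossible since c < 1; so 1−α > 0. By the sharp Poincaré inequality on H^1_0 of an interval of length L, ∫(u')² ≥ (π/L)²∫u² with equality for the first sine mode sin(π(x−x₀)/L) (x₀ the left endpoint), so the inequality holds for all u iff (1−α)(π/L)² ≥ α − c, i.e. α ≤ ((π/L)² + c)/((π/L)² + 1) = (1 + c(L/π)²)/(1 + (L/π)²). (Direct route, valid since c ≤ 0: Poincaré gives c∫u² ≥ c(L/π)²∫(u')², so a(u,u) ≥ (1 + c(L/π)²)∫(u')², while ||u||_{H^1}² ≤ (1 + (L/π)²)∫(u')²; dividing yields the same α.) With (π/L)² = π^2/9 and c = -1, the largest admissible constant is α = ((π/L)² + c)/((π/L)² + 1).
Simplifying, α = (-9 + π^2)/(9 + π^2).


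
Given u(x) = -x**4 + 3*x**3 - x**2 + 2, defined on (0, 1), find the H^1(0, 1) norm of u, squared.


||u||_{H^1}^2 = 8843/1260

The H^1 norm (squared) on an interval (0, L) is
  ||u||_{H^1}^2 = ∫_0^L u(x)^2 dx + ∫_0^L u'(x)^2 dx.
Compute u'(x) = -4*x**3 + 9*x**2 - 2*x.
Then u(x)^2 = x**8 - 6*x**7 + 11*x**6 - 6*x**5 - 3*x**4 + 12*x**3 - 4*x**2 + 4 and u'(x)^2 = 16*x**6 - 72*x**5 + 97*x**4 - 36*x**3 + 4*x**2.
Integrate each monomial from 0 to 1 using ∫_0^1 c·x^n dx = c·1^(n+1)/(n+1):
  ∫_0^1 u(x)^2 dx = ∫_0^1 (x^8 - 6*x^7 + 11*x^6 - 6*x^5 - 3*x^4 + 12*x^3 - 4*x^2 + 4) dx. Term by term:
    ∫_0^1 x^8 dx = 1/9;  ∫_0^1 -6*x^7 dx = -3/4;  ∫_0^1 11*x^6 dx = 11/7;
    ∫_0^1 -6*x^5 dx = -1;  ∫_0^1 -3*x^4 dx = -3/5;  ∫_0^1 12*x^3 dx = 3;
    ∫_0^1 -4*x^2 dx = -4/3;  ∫_0^1 4 dx = 4.
  Sum: 1/9 − 3/4 + 11/7 − 1 − 3/5 + 3 − 4/3 + 4 = 6299/1260.
  ∫_0^1 u'(x)^2 dx = ∫_0^1 (16*x^6 - 72*x^5 + 97*x^4 - 36*x^3 + 4*x^2) dx. Term by term:
    ∫_0^1 16*x^6 dx = 16/7;  ∫_0^1 -72*x^5 dx = -12;  ∫_0^1 97*x^4 dx = 97/5;
    ∫_0^1 -36*x^3 dx = -9;  ∫_0^1 4*x^2 dx = 4/3.
  Sum: 16/7 − 12 + 97/5 − 9 + 4/3 = 212/105.
Adding: ||u||_{H^1}^2 = 6299/1260 + 212/105 = 8843/1260.


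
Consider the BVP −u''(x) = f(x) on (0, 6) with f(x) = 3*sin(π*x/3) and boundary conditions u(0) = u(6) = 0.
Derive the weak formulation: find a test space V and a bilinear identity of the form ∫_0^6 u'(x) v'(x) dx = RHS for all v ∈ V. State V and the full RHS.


V = H^1_0(0, 6) (so v(0) = v(6) = 0); weak form: ∫_0^6 u'v' dx = ∫_0^6 (3*sin(π*x/3)) v dx for all v ∈ V.

Multiply both sides by a test function v and integrate from 0 to 6:
  ∫_0^6 −u''(x) v(x) dx = ∫_0^6 f(x) v(x) dx.
Integrate the LHS by parts once:
  ∫_0^6 −u'' v dx = −[u'(x) v(x)]_0^6 + ∫_0^6 u'(x) v'(x) dx.
Thus ∫_0^6 u'(x) v'(x) dx = ∫_0^6 f(x) v(x) dx + [u'(x) v(x)]_0^6.
Choose V so that boundary terms are either known or forced to vanish.
u is Dirichlet: u(0) = u(6) = 0. Let V = H^1_0(0, 6); then v(0) = v(6) = 0, and [u' v]_0^6 = 0.
Weak formulation: find u (satisfying any essential BC) such that ∫_0^6 u'(x) v'(x) dx = ∫_0^6 f v dx for all v ∈ V.
Substituting f(x) = 3*sin(π*x/3), the right-hand side is ∫_0^6 (3*sin(π*x/3)) v dx.


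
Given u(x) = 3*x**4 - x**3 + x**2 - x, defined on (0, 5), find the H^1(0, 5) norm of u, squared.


||u||_{H^1}^2 = 88733865/28

The H^1 norm (squared) on an interval (0, L) is
  ||u||_{H^1}^2 = ∫_0^L u(x)^2 dx + ∫_0^L u'(x)^2 dx.
Compute u'(x) = 12*x**3 - 3*x**2 + 2*x - 1.
Then u(x)^2 = 9*x**8 - 6*x**7 + 7*x**6 - 8*x**5 + 3*x**4 - 2*x**3 + x**2 and u'(x)^2 = 144*x**6 - 72*x**5 + 57*x**4 - 36*x**3 + 10*x**2 - 4*x + 1.
Integrate each monomial from 0 to 5 using ∫_0^5 c·x^n dx = c·5^(n+1)/(n+1):
  ∫_0^5 u(x)^2 dx = ∫_0^5 (9*x^8 - 6*x^7 + 7*x^6 - 8*x^5 + 3*x^4 - 2*x^3 + x^2) dx. Term by term:
    ∫_0^5 9*x^8 dx = 1953125;  ∫_0^5 -6*x^7 dx = -1171875/4;  ∫_0^5 7*x^6 dx = 78125;
    ∫_0^5 -8*x^5 dx = -62500/3;  ∫_0^5 3*x^4 dx = 1875;  ∫_0^5 -2*x^3 dx = -625/2;
    ∫_0^5 x^2 dx = 125/3.
  Sum: 1953125 − 1171875/4 + 78125 − 62500/3 + 1875 − 625/2 + 125/3 = 20628625/12.
  ∫_0^5 u'(x)^2 dx = ∫_0^5 (144*x^6 - 72*x^5 + 57*x^4 - 36*x^3 + 10*x^2 - 4*x + 1) dx. Term by term:
    ∫_0^5 144*x^6 dx = 11250000/7;  ∫_0^5 -72*x^5 dx = -187500;  ∫_0^5 57*x^4 dx = 35625;
    ∫_0^5 -36*x^3 dx = -5625;  ∫_0^5 10*x^2 dx = 1250/3;  ∫_0^5 -4*x dx = -50;
    ∫_0^5 1 dx = 5.
  Sum: 11250000/7 − 187500 + 35625 − 5625 + 1250/3 − 50 + 5 = 30450305/21.
Adding: ||u||_{H^1}^2 = 20628625/12 + 30450305/21 = 88733865/28.


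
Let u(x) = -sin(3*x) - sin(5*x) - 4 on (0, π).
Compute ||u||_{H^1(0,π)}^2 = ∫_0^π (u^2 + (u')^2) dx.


||u||_{H^1(0,π)}^2 = 128/15 + 34*π

u'(x) = -3*cos(3*x) - 5*cos(5*x).
Expand u² and (u')² and integrate term by term on (0, π), using: for integers n ≥ 1, ∫_0^π sin²(nx) dx = ∫_0^π cos²(nx) dx = π/2; for n ≠ n', ∫_0^π sin(nx)sin(n'x) dx = ∫_0^π cos(nx)cos(n'x) dx = 0; and by product-to-sum, ∫_0^π sin(nx)cos(n'x) dx = ½∫_0^π [sin((n+n')x) + sin((n−n')x)] dx, which is 0 when n+n' is even and 2n/(n²−n'²) when n+n' is odd (it need not vanish on (0, π)). For the constant mode: ∫_0^π 1 dx = π, ∫_0^π cos(nx) dx = 0, ∫_0^π sin(nx) dx = (1−(−1)^n)/n.
  u² squared terms: (-4)²·∫1 dx = 16·π = 16*π;  (-1)²·∫sin(3x)² dx = 1·π/2 = π/2;  (-1)²·∫sin(5x)² dx = 1·π/2 = π/2.
  u² cross terms: 2·(-4)·(-1)·∫1·sin(3x) dx = 8·(2/3) = 16/3;  2·(-4)·(-1)·∫1·sin(5x) dx = 8·(2/5) = 16/5;  2·(-1)·(-1)·∫sin(3x)·sin(5x) dx = 2·(0) = 0.
  So ∫_0^π u² dx = 16*π + π/2 + π/2 + 16/3 + 16/5 + 0 = 128/15 + 17*π.
  (u')² squared terms: (-5)²·∫cos(5x)² dx = 25·π/2 = 25*π/2;  (-3)²·∫cos(3x)² dx = 9·π/2 = 9*π/2.
  (u')² cross terms: 2·(-5)·(-3)·∫cos(5x)·cos(3x) dx = 30·(0) = 0.
  So ∫_0^π (u')² dx = 25*π/2 + 9*π/2 + 0 = 17*π.
||u||_{H^1}^2 = (128/15 + 17*π) + (17*π) = 128/15 + 34*π.


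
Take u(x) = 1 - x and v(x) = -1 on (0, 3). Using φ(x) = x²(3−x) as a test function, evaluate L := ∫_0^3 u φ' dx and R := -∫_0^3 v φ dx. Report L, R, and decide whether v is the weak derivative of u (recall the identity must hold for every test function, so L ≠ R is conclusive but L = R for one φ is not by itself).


LHS = 27/4, RHS = 27/4. Yes, v = u' weakly.

u(x) = 1 - x, classical derivative u'(x) = -1.
φ(x) = x²(3−x), so φ'(x) = 3*x*(2 - x).
Note φ(0) = φ(3) = 0, so the boundary term u·φ vanishes.
LHS = ∫_0^3 u(x) φ'(x) dx = ∫_0^3 (3*x^3 - 9*x^2 + 6*x) dx. Term by term:
  ∫_0^3 3*x^3 dx = 243/4;  ∫_0^3 -9*x^2 dx = -81;  ∫_0^3 6*x dx = 27.
Sum: 243/4 − 81 + 27 = 27/4.
So LHS = 27/4.
∫_0^3 v(x) φ(x) dx = ∫_0^3 (x^3 - 3*x^2) dx. Term by term:
  ∫_0^3 x^3 dx = 81/4;  ∫_0^3 -3*x^2 dx = -27.
Sum: 81/4 − 27 = -27/4.
So RHS = -∫_0^3 v(x) φ(x) dx = 27/4.
LHS = RHS, so the identity holds for this test φ.
Moreover u is smooth here and v(x) = u'(x) = -1 pointwise, so the identity holds for every test function. Hence v is the weak derivative of u.


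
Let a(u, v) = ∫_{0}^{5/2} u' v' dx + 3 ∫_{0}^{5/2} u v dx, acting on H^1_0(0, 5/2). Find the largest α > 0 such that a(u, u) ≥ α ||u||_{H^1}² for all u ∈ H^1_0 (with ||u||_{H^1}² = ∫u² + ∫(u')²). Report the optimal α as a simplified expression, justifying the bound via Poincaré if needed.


α = 1

Coercivity of a(·,·) on H^1_0(0, 5/2) means a(u, u) ≥ α ||u||_{H^1}² for every u ∈ H^1_0.
The interval has length L = 5/2, and Poincaré/coercivity depend only on L. Here a(u, u) = ∫(u')² + (3)·∫u².
Here c = 3 ≥ 1, so a(u,u) = ∫(u')² + c∫u² ≥ ∫(u')² + ∫u² = ||u||_{H^1}², i.e. α = 1 works. No larger α is possible: a(u,u) ≥ α||u||_{H^1}² means (1−α)∫(u')² ≥ (α−c)∫u², and for the modes u_n = sin(nπ(x−x₀)/L) (x₀ the left endpoint) one has ∫u_n²/∫(u_n')² = (L/(nπ))² → 0, so a(u_n,u_n)/||u_n||_{H^1}² → 1. Hence the optimal constant is α = 1.
Therefore α = 1.


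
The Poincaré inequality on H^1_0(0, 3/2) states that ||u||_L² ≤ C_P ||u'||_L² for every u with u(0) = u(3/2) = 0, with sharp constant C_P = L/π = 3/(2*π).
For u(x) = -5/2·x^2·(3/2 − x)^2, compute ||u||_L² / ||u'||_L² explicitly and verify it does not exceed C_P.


||u||_L² / ||u'||_L² = sqrt(3)/4 < C_P = 3/(2*π).

u(x) = -5/2·x^2·(3/2 − x)^2, so u'(x) = 5*x*(-8*x^2 + 18*x - 9)/4.
u(x) = -5/2·x^2·(3/2 − x)^2 vanishes at x = 0 and x = 3/2, so u ∈ H^1_0(0, 3/2). Differentiate via the product rule and integrate the resulting polynomials term by term.
  ∫_0^3/2 u² dx = ∫_0^3/2 (25*x^8/4 - 75*x^7/2 + 675*x^6/8 - 675*x^5/8 + 2025*x^4/64) dx. Term by term:
    ∫_0^3/2 25*x^8/4 dx = 54675/2048;  ∫_0^3/2 -75*x^7/2 dx = -492075/4096;  ∫_0^3/2 675*x^6/8 dx = 1476225/7168;
    ∫_0^3/2 -675*x^5/8 dx = -164025/1024;  ∫_0^3/2 2025*x^4/64 dx = 98415/2048.
  Sum: 54675/2048 − 492075/4096 + 1476225/7168 − 164025/1024 + 98415/2048 = 10935/28672.
  ∫_0^3/2 (u')² dx = ∫_0^3/2 (100*x^6 - 450*x^5 + 2925*x^4/4 - 2025*x^3/4 + 2025*x^2/16) dx. Term by term:
    ∫_0^3/2 100*x^6 dx = 54675/224;  ∫_0^3/2 -450*x^5 dx = -54675/64;  ∫_0^3/2 2925*x^4/4 dx = 142155/128;
    ∫_0^3/2 -2025*x^3/4 dx = -164025/256;  ∫_0^3/2 2025*x^2/16 dx = 18225/128.
  Sum: 54675/224 − 54675/64 + 142155/128 − 164025/256 + 18225/128 = 3645/1792.
∫_0^3/2 u² dx = 10935/28672, so ||u||_L² = 27*sqrt(105)/448.
∫_0^3/2 (u')² dx = 3645/1792, so ||u'||_L² = 27*sqrt(35)/112.
Ratio ||u||_L² / ||u'||_L² = sqrt(3)/4.
Sharp Poincaré constant on H^1_0(0, 3/2) is C_P = L/π = 3/(2*π), achieved by sin(2*π/3·x).
A polynomial bump cannot attain the sharp Poincaré constant (only the first sine eigenfunction does), so the ratio is strictly less than C_P, consistent with ||u||_L² ≤ C_P ||u'||_L².


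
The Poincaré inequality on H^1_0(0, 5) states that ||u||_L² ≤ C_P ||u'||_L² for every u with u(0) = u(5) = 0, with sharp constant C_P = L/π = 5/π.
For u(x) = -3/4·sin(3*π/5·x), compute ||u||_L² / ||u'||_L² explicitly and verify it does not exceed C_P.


||u||_L² / ||u'||_L² = 5/(3*π) < C_P = 5/π.

u(x) = -3/4·sin(3*π/5·x), so u'(x) = -9*π*cos(3*π*x/5)/20.
Writing u(x) = A·sin(kπx/L) with A = -3/4 and k = 3, use ∫_0^L sin²(kπx/L) dx = L/2 and ∫_0^L cos²(kπx/L) dx = L/2.
u² = 9/16·sin²(3*π/5·x) and (u')² = 81*π^2/400·cos²(3*π/5·x), and each of sin², cos² integrates to L/2 = 5/2 over (0, 5).
∫_0^5 u² dx = 45/32, so ||u||_L² = 3*sqrt(10)/8.
∫_0^5 (u')² dx = 81*π^2/160, so ||u'||_L² = 9*sqrt(10)*π/40.
Ratio ||u||_L² / ||u'||_L² = 5/(3*π).
Sharp Poincaré constant on H^1_0(0, 5) is C_P = L/π = 5/π, achieved by sin(π/5·x).
This is the k = 3 harmonic; the ratio L/(kπ) is strictly less than C_P = L/π, consistent with the sharp inequality ||u||_L² ≤ C_P ||u'||_L².


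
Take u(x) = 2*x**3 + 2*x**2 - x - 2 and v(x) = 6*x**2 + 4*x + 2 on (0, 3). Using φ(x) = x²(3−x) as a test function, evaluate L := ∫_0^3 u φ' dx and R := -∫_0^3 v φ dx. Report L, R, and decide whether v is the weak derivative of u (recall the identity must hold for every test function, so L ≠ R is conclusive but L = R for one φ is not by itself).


LHS = -3753/20, RHS = -2079/10. No, v is not the weak derivative of u.

u(x) = 2*x**3 + 2*x**2 - x - 2, classical derivative u'(x) = 6*x**2 + 4*x - 1.
φ(x) = x²(3−x), so φ'(x) = 3*x*(2 - x).
Note φ(0) = φ(3) = 0, so the boundary term u·φ vanishes.
LHS = ∫_0^3 u(x) φ'(x) dx = ∫_0^3 (-6*x^5 + 6*x^4 + 15*x^3 - 12*x) dx. Term by term:
  ∫_0^3 -6*x^5 dx = -729;  ∫_0^3 6*x^4 dx = 1458/5;  ∫_0^3 15*x^3 dx = 1215/4;
  ∫_0^3 -12*x dx = -54.
Sum: -729 + 1458/5 + 1215/4 − 54 = -3753/20.
So LHS = -3753/20.
∫_0^3 v(x) φ(x) dx = ∫_0^3 (-6*x^5 + 14*x^4 + 10*x^3 + 6*x^2) dx. Term by term:
  ∫_0^3 -6*x^5 dx = -729;  ∫_0^3 14*x^4 dx = 3402/5;  ∫_0^3 10*x^3 dx = 405/2;
  ∫_0^3 6*x^2 dx = 54.
Sum: -729 + 3402/5 + 405/2 + 54 = 2079/10.
So RHS = -∫_0^3 v(x) φ(x) dx = -2079/10.
LHS − RHS = 81/4 ≠ 0, so the identity fails.
(For a valid weak derivative the identity must hold for EVERY test function, in particular this one. The failure shows v is NOT the weak derivative of u.)
Correct weak derivative would be u'(x) = 6*x**2 + 4*x - 1.


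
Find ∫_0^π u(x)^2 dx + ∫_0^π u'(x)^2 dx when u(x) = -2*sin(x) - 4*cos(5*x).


||u||_{H^1(0,π)}^2 = 212*π

u'(x) = 20*sin(5*x) - 2*cos(x).
Expand u² and (u')² and integrate term by term on (0, π), using: for integers n ≥ 1, ∫_0^π sin²(nx) dx = ∫_0^π cos²(nx) dx = π/2; for n ≠ n', ∫_0^π sin(nx)sin(n'x) dx = ∫_0^π cos(nx)cos(n'x) dx = 0; and by product-to-sum, ∫_0^π sin(nx)cos(n'x) dx = ½∫_0^π [sin((n+n')x) + sin((n−n')x)] dx, which is 0 when n+n' is even and 2n/(n²−n'²) when n+n' is odd (it need not vanish on (0, π)).
  u² squared terms: (-4)²·∫cos(5x)² dx = 16·π/2 = 8*π;  (-2)²·∫sin(x)² dx = 4·π/2 = 2*π.
  u² cross terms: 2·(-4)·(-2)·∫cos(5x)·sin(x) dx = 16·(0) = 0.
  So ∫_0^π u² dx = 8*π + 2*π + 0 = 10*π.
  (u')² squared terms: (-2)²·∫cos(x)² dx = 4·π/2 = 2*π;  (20)²·∫sin(5x)² dx = 400·π/2 = 200*π.
  (u')² cross terms: 2·(-2)·(20)·∫cos(x)·sin(5x) dx = -80·(0) = 0.
  So ∫_0^π (u')² dx = 2*π + 200*π + 0 = 202*π.
||u||_{H^1}^2 = (10*π) + (202*π) = 212*π.


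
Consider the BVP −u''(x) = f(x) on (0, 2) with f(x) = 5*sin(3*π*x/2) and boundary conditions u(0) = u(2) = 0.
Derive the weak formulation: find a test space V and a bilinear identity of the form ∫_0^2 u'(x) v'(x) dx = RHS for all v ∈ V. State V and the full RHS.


V = H^1_0(0, 2) (so v(0) = v(2) = 0); weak form: ∫_0^2 u'v' dx = ∫_0^2 (5*sin(3*π*x/2)) v dx for all v ∈ V.

Multiply both sides by a test function v and integrate from 0 to 2:
  ∫_0^2 −u''(x) v(x) dx = ∫_0^2 f(x) v(x) dx.
Integrate the LHS by parts once:
  ∫_0^2 −u'' v dx = −[u'(x) v(x)]_0^2 + ∫_0^2 u'(x) v'(x) dx.
Thus ∫_0^2 u'(x) v'(x) dx = ∫_0^2 f(x) v(x) dx + [u'(x) v(x)]_0^2.
Choose V so that boundary terms are either known or forced to vanish.
u is Dirichlet: u(0) = u(2) = 0. Let V = H^1_0(0, 2); then v(0) = v(2) = 0, and [u' v]_0^2 = 0.
Weak formulation: find u (satisfying any essential BC) such that ∫_0^2 u'(x) v'(x) dx = ∫_0^2 f v dx for all v ∈ V.
Substituting f(x) = 5*sin(3*π*x/2), the right-hand side is ∫_0^2 (5*sin(3*π*x/2)) v dx.


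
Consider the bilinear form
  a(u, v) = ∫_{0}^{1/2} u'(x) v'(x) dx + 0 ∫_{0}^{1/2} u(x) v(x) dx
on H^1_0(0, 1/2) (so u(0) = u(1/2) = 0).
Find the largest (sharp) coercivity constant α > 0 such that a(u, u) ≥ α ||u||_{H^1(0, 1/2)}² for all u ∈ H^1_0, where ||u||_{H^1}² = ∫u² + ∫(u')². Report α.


α = 4*π^2/(1 + 4*π^2)

Coercivity of a(·,·) on H^1_0(0, 1/2) means a(u, u) ≥ α ||u||_{H^1}² for every u ∈ H^1_0.
The interval has length L = 1/2, and Poincaré/coercivity depend only on L. Here a(u, u) = ∫(u')² + (0)·∫u².
Here c = 0, so a(u,u) = ∫(u')² alone. The condition a(u,u) ≥ α||u||_{H^1}² reads (1−α)∫(u')² ≥ (α−c)∫u². Any admissible α is ≤ 1 (rapidly oscillating u have ∫u²/∫(u')² → 0), and α = 1 would force 0 ≥ (1−c)∫u², impossible since c < 1; so 1−α > 0. By the sharp Poincaré inequality on H^1_0 of an interval of length L, ∫(u')² ≥ (π/L)²∫u² with equality for the first sine mode sin(π(x−x₀)/L) (x₀ the left endpoint), so the inequality holds for all u iff (1−α)(π/L)² ≥ α − c, i.e. α ≤ ((π/L)² + c)/((π/L)² + 1) = (1 + c(L/π)²)/(1 + (L/π)²). (Direct route, valid since c ≤ 0: Poincaré gives c∫u² ≥ c(L/π)²∫(u')², so a(u,u) ≥ (1 + c(L/π)²)∫(u')², while ||u||_{H^1}² ≤ (1 + (L/π)²)∫(u')²; dividing yields the same α.) With (π/L)² = 4*π^2 and c = 0, the largest admissible constant is α = ((π/L)² + c)/((π/L)² + 1).
Simplifying, α = 4*π^2/(1 + 4*π^2).


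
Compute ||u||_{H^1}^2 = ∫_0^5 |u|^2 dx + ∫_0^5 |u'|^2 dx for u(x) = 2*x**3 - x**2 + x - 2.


||u||_{H^1}^2 = 2324225/42

The H^1 norm (squared) on an interval (0, L) is
  ||u||_{H^1}^2 = ∫_0^L u(x)^2 dx + ∫_0^L u'(x)^2 dx.
Compute u'(x) = 6*x**2 - 2*x + 1.
Then u(x)^2 = 4*x**6 - 4*x**5 + 5*x**4 - 10*x**3 + 5*x**2 - 4*x + 4 and u'(x)^2 = 36*x**4 - 24*x**3 + 16*x**2 - 4*x + 1.
Integrate each monomial from 0 to 5 using ∫_0^5 c·x^n dx = c·5^(n+1)/(n+1):
  ∫_0^5 u(x)^2 dx = ∫_0^5 (4*x^6 - 4*x^5 + 5*x^4 - 10*x^3 + 5*x^2 - 4*x + 4) dx. Term by term:
    ∫_0^5 4*x^6 dx = 312500/7;  ∫_0^5 -4*x^5 dx = -31250/3;  ∫_0^5 5*x^4 dx = 3125;
    ∫_0^5 -10*x^3 dx = -3125/2;  ∫_0^5 5*x^2 dx = 625/3;  ∫_0^5 -4*x dx = -50;
    ∫_0^5 4 dx = 20.
  Sum: 312500/7 − 31250/3 + 3125 − 3125/2 + 625/3 − 50 + 20 = 1510615/42.
  ∫_0^5 u'(x)^2 dx = ∫_0^5 (36*x^4 - 24*x^3 + 16*x^2 - 4*x + 1) dx. Term by term:
    ∫_0^5 36*x^4 dx = 22500;  ∫_0^5 -24*x^3 dx = -3750;  ∫_0^5 16*x^2 dx = 2000/3;
    ∫_0^5 -4*x dx = -50;  ∫_0^5 1 dx = 5.
  Sum: 22500 − 3750 + 2000/3 − 50 + 5 = 58115/3.
Adding: ||u||_{H^1}^2 = 1510615/42 + 58115/3 = 2324225/42.


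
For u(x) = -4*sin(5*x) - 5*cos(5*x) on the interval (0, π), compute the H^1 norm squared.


||u||_{H^1(0,π)}^2 = 533*π

u'(x) = 25*sin(5*x) - 20*cos(5*x).
Expand u² and (u')² and integrate term by term on (0, π), using: for integers n ≥ 1, ∫_0^π sin²(nx) dx = ∫_0^π cos²(nx) dx = π/2; for n ≠ n', ∫_0^π sin(nx)sin(n'x) dx = ∫_0^π cos(nx)cos(n'x) dx = 0; and by product-to-sum, ∫_0^π sin(nx)cos(n'x) dx = ½∫_0^π [sin((n+n')x) + sin((n−n')x)] dx, which is 0 when n+n' is even and 2n/(n²−n'²) when n+n' is odd (it need not vanish on (0, π)).
  u² squared terms: (-5)²·∫cos(5x)² dx = 25·π/2 = 25*π/2;  (-4)²·∫sin(5x)² dx = 16·π/2 = 8*π.
  u² cross terms: 2·(-5)·(-4)·∫cos(5x)·sin(5x) dx = 40·(0) = 0.
  So ∫_0^π u² dx = 25*π/2 + 8*π + 0 = 41*π/2.
  (u')² squared terms: (-20)²·∫cos(5x)² dx = 400·π/2 = 200*π;  (25)²·∫sin(5x)² dx = 625·π/2 = 625*π/2.
  (u')² cross terms: 2·(-20)·(25)·∫cos(5x)·sin(5x) dx = -1000·(0) = 0.
  So ∫_0^π (u')² dx = 200*π + 625*π/2 + 0 = 1025*π/2.
||u||_{H^1}^2 = (41*π/2) + (1025*π/2) = 533*π.


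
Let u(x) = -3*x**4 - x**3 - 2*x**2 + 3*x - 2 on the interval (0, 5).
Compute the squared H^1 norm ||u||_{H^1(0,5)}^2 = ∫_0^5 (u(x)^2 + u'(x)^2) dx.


||u||_{H^1}^2 = 353869535/84

The H^1 norm (squared) on an interval (0, L) is
  ||u||_{H^1}^2 = ∫_0^L u(x)^2 dx + ∫_0^L u'(x)^2 dx.
Compute u'(x) = -12*x**3 - 3*x**2 - 4*x + 3.
Then u(x)^2 = 9*x**8 + 6*x**7 + 13*x**6 - 14*x**5 + 10*x**4 - 8*x**3 + 17*x**2 - 12*x + 4 and u'(x)^2 = 144*x**6 + 72*x**5 + 105*x**4 - 48*x**3 - 2*x**2 - 24*x + 9.
Integrate each monomial from 0 to 5 using ∫_0^5 c·x^n dx = c·5^(n+1)/(n+1):
  ∫_0^5 u(x)^2 dx = ∫_0^5 (9*x^8 + 6*x^7 + 13*x^6 - 14*x^5 + 10*x^4 - 8*x^3 + 17*x^2 - 12*x + 4) dx. Term by term:
    ∫_0^5 9*x^8 dx = 1953125;  ∫_0^5 6*x^7 dx = 1171875/4;  ∫_0^5 13*x^6 dx = 1015625/7;
    ∫_0^5 -14*x^5 dx = -109375/3;  ∫_0^5 10*x^4 dx = 6250;  ∫_0^5 -8*x^3 dx = -1250;
    ∫_0^5 17*x^2 dx = 2125/3;  ∫_0^5 -12*x dx = -150;  ∫_0^5 4 dx = 20.
  Sum: 1953125 + 1171875/4 + 1015625/7 − 109375/3 + 6250 − 1250 + 2125/3 − 150 + 20 = 66088485/28.
  ∫_0^5 u'(x)^2 dx = ∫_0^5 (144*x^6 + 72*x^5 + 105*x^4 - 48*x^3 - 2*x^2 - 24*x + 9) dx. Term by term:
    ∫_0^5 144*x^6 dx = 11250000/7;  ∫_0^5 72*x^5 dx = 187500;  ∫_0^5 105*x^4 dx = 65625;
    ∫_0^5 -48*x^3 dx = -7500;  ∫_0^5 -2*x^2 dx = -250/3;  ∫_0^5 -24*x dx = -300;
    ∫_0^5 9 dx = 45.
  Sum: 11250000/7 + 187500 + 65625 − 7500 − 250/3 − 300 + 45 = 38901020/21.
Adding: ||u||_{H^1}^2 = 66088485/28 + 38901020/21 = 353869535/84.


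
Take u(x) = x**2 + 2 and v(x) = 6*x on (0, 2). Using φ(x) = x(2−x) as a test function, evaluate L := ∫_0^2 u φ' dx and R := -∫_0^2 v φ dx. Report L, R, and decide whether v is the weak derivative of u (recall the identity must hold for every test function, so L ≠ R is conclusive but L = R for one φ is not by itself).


LHS = -8/3, RHS = -8. No, v is not the weak derivative of u.

u(x) = x**2 + 2, classical derivative u'(x) = 2*x.
φ(x) = x(2−x), so φ'(x) = 2 - 2*x.
Note φ(0) = φ(2) = 0, so the boundary term u·φ vanishes.
LHS = ∫_0^2 u(x) φ'(x) dx = ∫_0^2 (-2*x^3 + 2*x^2 - 4*x + 4) dx. Term by term:
  ∫_0^2 -2*x^3 dx = -8;  ∫_0^2 2*x^2 dx = 16/3;  ∫_0^2 -4*x dx = -8;
  ∫_0^2 4 dx = 8.
Sum: -8 + 16/3 − 8 + 8 = -8/3.
So LHS = -8/3.
∫_0^2 v(x) φ(x) dx = ∫_0^2 (-6*x^3 + 12*x^2) dx. Term by term:
  ∫_0^2 -6*x^3 dx = -24;  ∫_0^2 12*x^2 dx = 32.
Sum: -24 + 32 = 8.
So RHS = -∫_0^2 v(x) φ(x) dx = -8.
LHS − RHS = 16/3 ≠ 0, so the identity fails.
(For a valid weak derivative the identity must hold for EVERY test function, in particular this one. The failure shows v is NOT the weak derivative of u.)
Correct weak derivative would be u'(x) = 2*x.


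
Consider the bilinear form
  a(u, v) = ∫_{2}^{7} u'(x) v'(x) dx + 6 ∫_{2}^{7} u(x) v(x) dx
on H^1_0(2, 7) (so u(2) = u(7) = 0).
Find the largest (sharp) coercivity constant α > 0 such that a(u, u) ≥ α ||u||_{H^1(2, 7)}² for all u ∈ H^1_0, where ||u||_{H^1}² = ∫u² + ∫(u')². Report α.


α = 1

Coercivity of a(·,·) on H^1_0(2, 7) means a(u, u) ≥ α ||u||_{H^1}² for every u ∈ H^1_0.
The interval has length L = 5, and Poincaré/coercivity depend only on L. Here a(u, u) = ∫(u')² + (6)·∫u².
Here c = 6 ≥ 1, so a(u,u) = ∫(u')² + c∫u² ≥ ∫(u')² + ∫u² = ||u||_{H^1}², i.e. α = 1 works. No larger α is possible: a(u,u) ≥ α||u||_{H^1}² means (1−α)∫(u')² ≥ (α−c)∫u², and for the modes u_n = sin(nπ(x−x₀)/L) (x₀ the left endpoint) one has ∫u_n²/∫(u_n')² = (L/(nπ))² → 0, so a(u_n,u_n)/||u_n||_{H^1}² → 1. Hence the optimal constant is α = 1.
Therefore α = 1.


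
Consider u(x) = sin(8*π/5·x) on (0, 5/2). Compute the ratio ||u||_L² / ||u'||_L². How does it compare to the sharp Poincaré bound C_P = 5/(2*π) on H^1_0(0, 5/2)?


||u||_L² / ||u'||_L² = 5/(8*π) < C_P = 5/(2*π).

u(x) = sin(8*π/5·x), so u'(x) = 8*π*cos(8*π*x/5)/5.
Writing u(x) = A·sin(kπx/L) with A = 1 and k = 4, use ∫_0^L sin²(kπx/L) dx = L/2 and ∫_0^L cos²(kπx/L) dx = L/2.
u² = 1·sin²(8*π/5·x) and (u')² = 64*π^2/25·cos²(8*π/5·x), and each of sin², cos² integrates to L/2 = 5/4 over (0, 5/2).
∫_0^5/2 u² dx = 5/4, so ||u||_L² = sqrt(5)/2.
∫_0^5/2 (u')² dx = 16*π^2/5, so ||u'||_L² = 4*sqrt(5)*π/5.
Ratio ||u||_L² / ||u'||_L² = 5/(8*π).
Sharp Poincaré constant on H^1_0(0, 5/2) is C_P = L/π = 5/(2*π), achieved by sin(2*π/5·x).
This is the k = 4 harmonic; the ratio L/(kπ) is strictly less than C_P = L/π, consistent with the sharp inequality ||u||_L² ≤ C_P ||u'||_L².


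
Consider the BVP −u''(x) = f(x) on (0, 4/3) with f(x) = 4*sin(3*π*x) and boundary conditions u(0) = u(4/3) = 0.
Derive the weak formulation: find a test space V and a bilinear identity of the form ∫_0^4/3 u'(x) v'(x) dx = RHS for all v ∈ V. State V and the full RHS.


V = H^1_0(0, 4/3) (so v(0) = v(4/3) = 0); weak form: ∫_0^4/3 u'v' dx = ∫_0^4/3 (4*sin(3*π*x)) v dx for all v ∈ V.

Multiply both sides by a test function v and integrate from 0 to 4/3:
  ∫_0^4/3 −u''(x) v(x) dx = ∫_0^4/3 f(x) v(x) dx.
Integrate the LHS by parts once:
  ∫_0^4/3 −u'' v dx = −[u'(x) v(x)]_0^4/3 + ∫_0^4/3 u'(x) v'(x) dx.
Thus ∫_0^4/3 u'(x) v'(x) dx = ∫_0^4/3 f(x) v(x) dx + [u'(x) v(x)]_0^4/3.
Choose V so that boundary terms are either known or forced to vanish.
u is Dirichlet: u(0) = u(4/3) = 0. Let V = H^1_0(0, 4/3); then v(0) = v(4/3) = 0, and [u' v]_0^4/3 = 0.
Weak formulation: find u (satisfying any essential BC) such that ∫_0^4/3 u'(x) v'(x) dx = ∫_0^4/3 f v dx for all v ∈ V.
Substituting f(x) = 4*sin(3*π*x), the right-hand side is ∫_0^4/3 (4*sin(3*π*x)) v dx.
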